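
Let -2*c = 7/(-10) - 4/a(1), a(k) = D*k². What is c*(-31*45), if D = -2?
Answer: 3627/4 ≈ 906.75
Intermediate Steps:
a(k) = -2*k²
c = -13/20 (c = -(7/(-10) - 4/((-2*1²)))/2 = -(7*(-⅒) - 4/((-2*1)))/2 = -(-7/10 - 4/(-2))/2 = -(-7/10 - 4*(-½))/2 = -(-7/10 + 2)/2 = -½*13/10 = -13/20 ≈ -0.65000)
c*(-31*45) = -(-403)*45/20 = -13/20*(-1395) = 3627/4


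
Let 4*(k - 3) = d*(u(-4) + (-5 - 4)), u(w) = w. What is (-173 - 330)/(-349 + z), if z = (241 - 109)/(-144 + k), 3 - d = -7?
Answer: 174541/121367 ≈ 1.4381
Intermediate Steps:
d = 10 (d = 3 - 1*(-7) = 3 + 7 = 10)
k = -59/2 (k = 3 + (10*(-4 + (-5 - 4)))/4 = 3 + (10*(-4 - 9))/4 = 3 + (10*(-13))/4 = 3 + (1/4)*(-130) = 3 - 65/2 = -59/2 ≈ -29.500)
z = -264/347 (z = (241 - 109)/(-144 - 59/2) = 132/(-347/2) = 132*(-2/347) = -264/347 ≈ -0.76081)
(-173 - 330)/(-349 + z) = (-173 - 330)/(-349 - 264/347) = -503/(-121367/347) = -503*(-347/121367) = 174541/121367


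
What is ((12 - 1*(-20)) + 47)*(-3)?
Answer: -237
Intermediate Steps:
((12 - 1*(-20)) + 47)*(-3) = ((12 + 20) + 47)*(-3) = (32 + 47)*(-3) = 79*(-3) = -237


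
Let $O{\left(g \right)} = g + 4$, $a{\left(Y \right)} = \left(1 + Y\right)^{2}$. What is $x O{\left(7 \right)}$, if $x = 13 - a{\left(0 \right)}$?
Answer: $132$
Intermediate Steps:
$O{\left(g \right)} = 4 + g$
$x = 12$ ($x = 13 - \left(1 + 0\right)^{2} = 13 - 1^{2} = 13 - 1 = 12$)
$x O{\left(7 \right)} = 12 \left(4 + 7\right) = 12 \cdot 11 = 132$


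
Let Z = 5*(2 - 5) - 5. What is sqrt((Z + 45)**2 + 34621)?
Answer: sqrt(35246) ≈ 187.74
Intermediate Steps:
Z = -20 (Z = 5*(-3) - 5 = -15 - 5 = -20)
sqrt((Z + 45)**2 + 34621) = sqrt((-20 + 45)**2 + 34621) = sqrt(25**2 + 34621) = sqrt(625 + 34621) = sqrt(35246)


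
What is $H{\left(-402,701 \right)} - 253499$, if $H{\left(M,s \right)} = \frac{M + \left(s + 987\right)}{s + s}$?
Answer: $- \frac{177702156}{701} \approx -2.535 \cdot 10^{5}$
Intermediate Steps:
$H{\left(M,s \right)} = \frac{987 + M + s}{2 s}$ ($H{\left(M,s \right)} = \frac{M + \left(987 + s\right)}{2 s} = \left(987 + M + s\right) \frac{1}{2 s} = \frac{987 + M + s}{2 s}$)
$H{\left(-402,701 \right)} - 253499 = \frac{987 - 402 + 701}{2 \cdot 701} - 253499 = \frac{1}{2} \cdot \frac{1}{701} \cdot 1286 - 253499 = \frac{643}{701} - 253499 = - \frac{177702156}{701}$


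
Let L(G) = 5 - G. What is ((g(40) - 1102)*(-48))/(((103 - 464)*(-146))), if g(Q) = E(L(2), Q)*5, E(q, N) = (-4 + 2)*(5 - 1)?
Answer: 27408/26353 ≈ 1.0400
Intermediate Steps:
E(q, N) = -8 (E(q, N) = -2*4 = -8)
g(Q) = -40 (g(Q) = -8*5 = -40)
((g(40) - 1102)*(-48))/(((103 - 464)*(-146))) = ((-40 - 1102)*(-48))/(((103 - 464)*(-146))) = (-1142*(-48))/((-361*(-146))) = 54816/52706 = 54816*(1/52706) = 27408/26353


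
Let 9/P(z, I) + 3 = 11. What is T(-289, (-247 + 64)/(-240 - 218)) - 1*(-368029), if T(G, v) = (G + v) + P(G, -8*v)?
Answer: 673702473/1832 ≈ 3.6774e+5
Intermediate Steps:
P(z, I) = 9/8 (P(z, I) = 9/(-3 + 11) = 9/8)
T(G, v) = 9/8 + G + v (T(G, v) = (G + v) + 9/8 = 9/8 + G + v)
T(-289, (-247 + 64)/(-240 - 218)) - 1*(-368029) = (9/8 - 289 + (-247 + 64)/(-240 - 218)) - 1*(-368029) = (9/8 - 289 - 183/(-458)) + 368029 = (9/8 - 289 - 183*(-1/458)) + 368029 = (9/8 - 289 + 183/458) + 368029 = -526655/1832 + 368029 = 673702473/1832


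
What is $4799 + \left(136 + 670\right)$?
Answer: $5605$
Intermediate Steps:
$4799 + \left(136 + 670\right) = 4799 + 806 = 5605$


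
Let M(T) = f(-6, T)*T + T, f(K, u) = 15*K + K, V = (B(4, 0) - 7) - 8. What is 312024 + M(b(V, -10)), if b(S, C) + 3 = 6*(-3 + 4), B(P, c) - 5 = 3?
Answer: 311739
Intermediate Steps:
B(P, c) = 8 (B(P, c) = 5 + 3 = 8)
V = -7 (V = (8 - 7) - 8 = 1 - 8 = -7)
b(S, C) = 3 (b(S, C) = -3 + 6*(-3 + 4) = -3 + 6*1 = -3 + 6 = 3)
f(K, u) = 16*K
M(T) = -95*T (M(T) = (16*(-6))*T + T = -96*T + T = -95*T)
312024 + M(b(V, -10)) = 312024 - 95*3 = 312024 - 285 = 311739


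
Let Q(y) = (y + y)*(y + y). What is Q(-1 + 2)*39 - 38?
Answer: 118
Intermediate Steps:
Q(y) = 4*y² (Q(y) = (2*y)*(2*y) = 4*y²)
Q(-1 + 2)*39 - 38 = (4*(-1 + 2)²)*39 - 38 = (4*1²)*39 - 38 = (4*1)*39 - 38 = 4*39 - 38 = 156 - 38 = 118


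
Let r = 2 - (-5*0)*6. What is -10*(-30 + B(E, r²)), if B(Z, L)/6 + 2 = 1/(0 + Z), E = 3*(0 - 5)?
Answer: 424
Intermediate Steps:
E = -15 (E = 3*(-5) = -15)
r = 2 (r = 2 - 0*6 = 2 - 1*0 = 2 + 0 = 2)
B(Z, L) = -12 + 6/Z (B(Z, L) = -12 + 6/(0 + Z) = -12 + 6/Z)
-10*(-30 + B(E, r²)) = -10*(-30 + (-12 + 6/(-15))) = -10*(-30 + (-12 + 6*(-1/15))) = -10*(-30 + (-12 - ⅖)) = -10*(-30 - 62/5) = -10*(-212/5) = 424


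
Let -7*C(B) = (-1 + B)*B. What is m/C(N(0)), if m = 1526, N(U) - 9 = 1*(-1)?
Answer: -763/4 ≈ -190.75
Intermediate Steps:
N(U) = 8 (N(U) = 9 + 1*(-1) = 9 - 1 = 8)
C(B) = -B*(-1 + B)/7 (C(B) = -(-1 + B)*B/7 = -B*(-1 + B)/7)
m/C(N(0)) = 1526/(((⅐)*8*(1 - 1*8))) = 1526/(((⅐)*8*(1 - 8))) = 1526/(((⅐)*8*(-7))) = 1526/(-8) = 1526*(-⅛) = -763/4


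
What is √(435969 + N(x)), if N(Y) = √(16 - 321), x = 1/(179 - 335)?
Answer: √(435969 + I*√305) ≈ 660.28 + 0.01*I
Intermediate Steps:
x = -1/156 (x = 1/(-156) = -1/156 ≈ -0.0064103)
N(Y) = I*√305 (N(Y) = √(-305) = I*√305)
√(435969 + N(x)) = √(435969 + I*√305)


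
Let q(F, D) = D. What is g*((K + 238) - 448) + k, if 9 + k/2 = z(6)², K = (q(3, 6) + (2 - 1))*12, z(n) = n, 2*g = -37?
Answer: 2385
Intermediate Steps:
g = -37/2 (g = (½)*(-37) = -37/2 ≈ -18.500)
K = 84 (K = (6 + (2 - 1))*12 = (6 + 1)*12 = 7*12 = 84)
k = 54 (k = -18 + 2*6² = -18 + 2*36 = -18 + 72 = 54)
g*((K + 238) - 448) + k = -37*((84 + 238) - 448)/2 + 54 = -37*(322 - 448)/2 + 54 = -37/2*(-126) + 54 = 2331 + 54 = 2385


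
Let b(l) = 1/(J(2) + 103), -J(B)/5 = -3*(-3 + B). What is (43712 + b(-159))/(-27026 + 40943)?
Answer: 1282219/408232 ≈ 3.1409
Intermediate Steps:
J(B) = -45 + 15*B (J(B) = -(-15)*(-3 + B) = -5*(9 - 3*B) = -45 + 15*B)
b(l) = 1/88 (b(l) = 1/((-45 + 15*2) + 103) = 1/((-45 + 30) + 103) = 1/(-15 + 103) = 1/88)
(43712 + b(-159))/(-27026 + 40943) = (43712 + 1/88)/(-27026 + 40943) = (3846657/88)/13917 = (3846657/88)*(1/13917) = 1282219/408232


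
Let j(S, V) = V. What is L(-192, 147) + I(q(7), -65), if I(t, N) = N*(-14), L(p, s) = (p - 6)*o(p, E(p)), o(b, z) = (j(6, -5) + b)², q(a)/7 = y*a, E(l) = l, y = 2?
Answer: -7683272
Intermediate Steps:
q(a) = 14*a (q(a) = 7*(2*a) = 14*a)
o(b, z) = (-5 + b)²
L(p, s) = (-5 + p)²*(-6 + p) (L(p, s) = (p - 6)*(-5 + p)² = (-6 + p)*(-5 + p)² = (-5 + p)²*(-6 + p))
I(t, N) = -14*N
L(-192, 147) + I(q(7), -65) = (-5 - 192)²*(-6 - 192) - 14*(-65) = (-197)²*(-198) + 910 = 38809*(-198) + 910 = -7684182 + 910 = -7683272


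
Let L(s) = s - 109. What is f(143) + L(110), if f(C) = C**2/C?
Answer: 144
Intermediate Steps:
L(s) = -109 + s
f(C) = C
f(143) + L(110) = 143 + (-109 + 110) = 143 + 1 = 144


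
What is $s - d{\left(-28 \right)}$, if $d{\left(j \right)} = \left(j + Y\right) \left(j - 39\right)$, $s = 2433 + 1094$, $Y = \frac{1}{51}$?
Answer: $\frac{84268}{51} \approx 1652.3$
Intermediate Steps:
$Y = \frac{1}{51} \approx 0.019608$
$s = 3527$
$d{\left(j \right)} = \left(-39 + j\right) \left(\frac{1}{51} + j\right)$ ($d{\left(j \right)} = \left(j + \frac{1}{51}\right) \left(j - 39\right) = \left(\frac{1}{51} + j\right) \left(-39 + j\right) = \left(-39 + j\right) \left(\frac{1}{51} + j\right)$)
$s - d{\left(-28 \right)} = 3527 - \left(- \frac{13}{17} + \left(-28\right)^{2} - - \frac{55664}{51}\right) = 3527 - \left(- \frac{13}{17} + 784 + \frac{55664}{51}\right) = 3527 - \frac{95609}{51} = \frac{84268}{51}$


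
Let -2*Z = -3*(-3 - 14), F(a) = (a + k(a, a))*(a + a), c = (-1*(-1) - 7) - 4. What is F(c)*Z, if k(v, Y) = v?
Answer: -10200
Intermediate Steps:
c = -10 (c = (1 - 7) - 4 = -6 - 4 = -10)
F(a) = 4*a² (F(a) = (a + a)*(a + a) = (2*a)*(2*a) = 4*a²)
Z = -51/2 (Z = -(-3)*(-3 - 14)/2 = -(-3)*(-17)/2 = -½*51 = -51/2 ≈ -25.500)
F(c)*Z = (4*(-10)²)*(-51/2) = (4*100)*(-51/2) = 400*(-51/2) = -10200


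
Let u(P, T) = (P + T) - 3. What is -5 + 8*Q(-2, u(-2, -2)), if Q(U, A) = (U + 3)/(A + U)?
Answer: -53/9 ≈ -5.8889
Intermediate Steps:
u(P, T) = -3 + P + T
Q(U, A) = (3 + U)/(A + U)
-5 + 8*Q(-2, u(-2, -2)) = -5 + 8*((3 - 2)/((-3 - 2 - 2) - 2)) = -5 + 8*(1/(-7 - 2)) = -5 + 8*(1/(-9)) = -5 + 8*(-1/9*1) = -5 + 8*(-1/9) = -5 - 8/9 = -53/9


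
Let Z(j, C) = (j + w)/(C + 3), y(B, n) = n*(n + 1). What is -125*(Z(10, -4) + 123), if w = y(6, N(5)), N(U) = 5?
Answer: -10375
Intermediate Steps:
y(B, n) = n*(1 + n)
w = 30 (w = 5*(1 + 5) = 5*6 = 30)
Z(j, C) = (30 + j)/(3 + C) (Z(j, C) = (j + 30)/(C + 3) = (30 + j)/(3 + C))
-125*(Z(10, -4) + 123) = -125*((30 + 10)/(3 - 4) + 123) = -125*(40/(-1) + 123) = -125*(-1*40 + 123) = -125*(-40 + 123) = -125*83 = -10375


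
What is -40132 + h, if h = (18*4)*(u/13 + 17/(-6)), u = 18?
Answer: -523072/13 ≈ -40236.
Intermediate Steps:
h = -1356/13 (h = (18*4)*(18/13 + 17/(-6)) = 72*(18*(1/13) + 17*(-⅙)) = 72*(18/13 - 17/6) = 72*(-113/78) = -1356/13 ≈ -104.31)
-40132 + h = -40132 - 1356/13 = -523072/13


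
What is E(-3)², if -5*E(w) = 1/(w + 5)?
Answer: 1/100 ≈ 0.010000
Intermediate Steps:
E(w) = -1/(5*(5 + w)) (E(w) = -1/(5*(w + 5)) = -1/(5*(5 + w)))
E(-3)² = (-1/(25 + 5*(-3)))² = (-1/(25 - 15))² = (-1/10)² = (-1*⅒)² = (-⅒)² = 1/100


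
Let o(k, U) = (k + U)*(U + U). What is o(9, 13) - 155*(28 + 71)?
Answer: -14773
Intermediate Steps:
o(k, U) = 2*U*(U + k) (o(k, U) = (U + k)*(2*U) = 2*U*(U + k))
o(9, 13) - 155*(28 + 71) = 2*13*(13 + 9) - 155*(28 + 71) = 2*13*22 - 155*99 = 572 - 15345 = -14773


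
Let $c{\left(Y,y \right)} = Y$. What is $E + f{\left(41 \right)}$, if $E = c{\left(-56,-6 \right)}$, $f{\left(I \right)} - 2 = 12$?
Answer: $-42$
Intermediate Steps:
$f{\left(I \right)} = 14$ ($f{\left(I \right)} = 2 + 12 = 14$)
$E = -56$
$E + f{\left(41 \right)} = -56 + 14 = -42$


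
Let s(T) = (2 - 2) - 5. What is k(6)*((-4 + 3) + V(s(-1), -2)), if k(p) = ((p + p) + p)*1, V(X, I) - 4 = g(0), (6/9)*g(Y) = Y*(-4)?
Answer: 54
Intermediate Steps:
s(T) = -5 (s(T) = 0 - 5 = -5)
g(Y) = -6*Y (g(Y) = 3*(Y*(-4))/2 = 3*(-4*Y)/2 = -6*Y)
V(X, I) = 4 (V(X, I) = 4 - 6*0 = 4 + 0 = 4)
k(p) = 3*p (k(p) = (2*p + p)*1 = (3*p)*1 = 3*p)
k(6)*((-4 + 3) + V(s(-1), -2)) = (3*6)*((-4 + 3) + 4) = 18*(-1 + 4) = 18*3 = 54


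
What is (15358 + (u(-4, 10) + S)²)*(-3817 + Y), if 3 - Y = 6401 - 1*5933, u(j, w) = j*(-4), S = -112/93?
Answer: -576891242476/8649 ≈ -6.6700e+7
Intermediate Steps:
S = -112/93 (S = -112*1/93 = -112/93 ≈ -1.2043)
u(j, w) = -4*j
Y = -465 (Y = 3 - (6401 - 1*5933) = 3 - (6401 - 5933) = 3 - 1*468 = 3 - 468 = -465)
(15358 + (u(-4, 10) + S)²)*(-3817 + Y) = (15358 + (-4*(-4) - 112/93)²)*(-3817 - 465) = (15358 + (16 - 112/93)²)*(-4282) = (15358 + (1376/93)²)*(-4282) = (15358 + 1893376/8649)*(-4282) = (134724718/8649)*(-4282) = -576891242476/8649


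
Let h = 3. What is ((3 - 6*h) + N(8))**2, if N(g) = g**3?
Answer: 247009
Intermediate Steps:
((3 - 6*h) + N(8))**2 = ((3 - 6*3) + 8**3)**2 = ((3 - 18) + 512)**2 = (-15 + 512)**2 = 497**2 = 247009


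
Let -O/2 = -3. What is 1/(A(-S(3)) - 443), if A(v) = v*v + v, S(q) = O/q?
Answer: -1/441 ≈ -0.0022676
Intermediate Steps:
O = 6 (O = -2*(-3) = 6)
S(q) = 6/q
A(v) = v + v² (A(v) = v² + v = v + v²)
1/(A(-S(3)) - 443) = 1/((-6/3)*(1 - 6/3) - 443) = 1/((-1*2)*(1 - 1*2) - 443) = 1/(-2*(1 - 2) - 443) = 1/(-2*(-1) - 443) = 1/(2 - 443) = 1/(-441) = -1/441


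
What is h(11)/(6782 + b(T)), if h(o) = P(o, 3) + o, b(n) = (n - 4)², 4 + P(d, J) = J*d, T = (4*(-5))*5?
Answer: 20/8799 ≈ 0.0022730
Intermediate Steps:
T = -100 (T = -20*5 = -100)
P(d, J) = -4 + J*d
b(n) = (-4 + n)²
h(o) = -4 + 4*o (h(o) = (-4 + 3*o) + o = -4 + 4*o)
h(11)/(6782 + b(T)) = (-4 + 4*11)/(6782 + (-4 - 100)²) = (-4 + 44)/(6782 + (-104)²) = 40/(6782 + 10816) = 40/17598 = 40*(1/17598) = 20/8799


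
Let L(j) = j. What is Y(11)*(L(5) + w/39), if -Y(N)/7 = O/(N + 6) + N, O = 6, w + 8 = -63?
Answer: -167524/663 ≈ -252.68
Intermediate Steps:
w = -71 (w = -8 - 63 = -71)
Y(N) = -42/(6 + N) - 7*N (Y(N) = -7*(6/(N + 6) + N) = -7*(6/(6 + N) + N) = -7*(N + 6/(6 + N)) = -42/(6 + N) - 7*N)
Y(11)*(L(5) + w/39) = (7*(-6 - 1*11² - 6*11)/(6 + 11))*(5 - 71/39) = (7*(-6 - 1*121 - 66)/17)*(5 - 71*1/39) = (7*(1/17)*(-6 - 121 - 66))*(5 - 71/39) = (7*(1/17)*(-193))*(124/39) = -1351/17*124/39 = -167524/663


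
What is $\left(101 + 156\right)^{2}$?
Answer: $66049$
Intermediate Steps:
$\left(101 + 156\right)^{2} = 257^{2} = 66049$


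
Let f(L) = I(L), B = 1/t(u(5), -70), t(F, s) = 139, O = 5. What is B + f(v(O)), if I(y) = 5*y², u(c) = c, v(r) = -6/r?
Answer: 5009/695 ≈ 7.2072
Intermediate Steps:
B = 1/139 ≈ 0.0071942
f(L) = 5*L²
B + f(v(O)) = 1/139 + 5*(-6/5)² = 1/139 + 5*(36/25) = 1/139 + 36/5 = 5009/695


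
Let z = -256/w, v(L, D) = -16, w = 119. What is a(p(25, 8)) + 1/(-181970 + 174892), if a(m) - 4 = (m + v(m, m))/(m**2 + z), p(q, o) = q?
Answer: 2105963547/524614282 ≈ 4.0143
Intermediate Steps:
z = -256/119 ≈ -2.1513
a(m) = 4 + (-16 + m)/(-256/119 + m**2) (a(m) = 4 + (m - 16)/(m**2 - 256/119) = 4 + (-16 + m)/(-256/119 + m**2))
a(p(25, 8)) + 1/(-181970 + 174892) = (-2928 + 119*25 + 476*25**2)/(-256 + 119*25**2) + 1/(-181970 + 174892) = (-2928 + 2975 + 476*625)/(-256 + 119*625) + 1/(-7078) = (-2928 + 2975 + 297500)/(-256 + 74375) - 1/7078 = 297547/74119 - 1/7078 = 2105963547/524614282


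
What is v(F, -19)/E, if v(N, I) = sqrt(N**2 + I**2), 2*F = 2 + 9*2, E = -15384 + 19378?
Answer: sqrt(461)/3994 ≈ 0.0053758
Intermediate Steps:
E = 3994
F = 10 (F = (2 + 9*2)/2 = (2 + 18)/2 = (1/2)*20 = 10)
v(N, I) = sqrt(I**2 + N**2)
v(F, -19)/E = sqrt((-19)**2 + 10**2)/3994 = sqrt(361 + 100)*(1/3994) = sqrt(461)*(1/3994) = sqrt(461)/3994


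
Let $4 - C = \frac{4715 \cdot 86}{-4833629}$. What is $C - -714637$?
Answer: $\frac{3454309867679}{4833629} \approx 7.1464 \cdot 10^{5}$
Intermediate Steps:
$C = \frac{19740006}{4833629}$ ($C = 4 - \frac{4715 \cdot 86}{-4833629} = 4 - 405490 \left(- \frac{1}{4833629}\right) = 4 - - \frac{405490}{4833629} = 4 + \frac{405490}{4833629} = \frac{19740006}{4833629} \approx 4.0839$)
$C - -714637 = \frac{19740006}{4833629} - -714637 = \frac{19740006}{4833629} + 714637 = \frac{3454309867679}{4833629}$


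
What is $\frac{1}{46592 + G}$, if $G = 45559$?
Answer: $\frac{1}{92151} \approx 1.0852 \cdot 10^{-5}$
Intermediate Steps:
$\frac{1}{46592 + G} = \frac{1}{46592 + 45559} = \frac{1}{92151}$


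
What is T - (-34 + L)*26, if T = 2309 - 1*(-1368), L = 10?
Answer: 4301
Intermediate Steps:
T = 3677 (T = 2309 + 1368 = 3677)
T - (-34 + L)*26 = 3677 - (-34 + 10)*26 = 3677 - (-24)*26 = 3677 - 1*(-624) = 3677 + 624 = 4301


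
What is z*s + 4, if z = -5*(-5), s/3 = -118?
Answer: -8846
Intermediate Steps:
s = -354 (s = 3*(-118) = -354)
z = 25
z*s + 4 = 25*(-354) + 4 = -8850 + 4 = -8846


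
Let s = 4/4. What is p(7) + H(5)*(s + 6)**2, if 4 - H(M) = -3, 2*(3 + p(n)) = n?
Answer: 687/2 ≈ 343.50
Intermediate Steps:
s = 1 (s = 4*(1/4) = 1)
p(n) = -3 + n/2
H(M) = 7 (H(M) = 4 - 1*(-3) = 4 + 3 = 7)
p(7) + H(5)*(s + 6)**2 = (-3 + (1/2)*7) + 7*(1 + 6)**2 = (-3 + 7/2) + 7*7**2 = 1/2 + 7*49 = 1/2 + 343 = 687/2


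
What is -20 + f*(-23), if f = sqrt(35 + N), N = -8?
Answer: -20 - 69*sqrt(3) ≈ -139.51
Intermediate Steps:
f = 3*sqrt(3) (f = sqrt(35 - 8) = sqrt(27) = 3*sqrt(3) ≈ 5.1962)
-20 + f*(-23) = -20 + (3*sqrt(3))*(-23) = -20 - 69*sqrt(3)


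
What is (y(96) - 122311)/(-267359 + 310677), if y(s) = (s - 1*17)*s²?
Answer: 605753/43318 ≈ 13.984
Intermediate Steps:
y(s) = s²*(-17 + s) (y(s) = (s - 17)*s² = (-17 + s)*s² = s²*(-17 + s))
(y(96) - 122311)/(-267359 + 310677) = (96²*(-17 + 96) - 122311)/(-267359 + 310677) = (9216*79 - 122311)/43318 = (728064 - 122311)*(1/43318) = 605753*(1/43318) = 605753/43318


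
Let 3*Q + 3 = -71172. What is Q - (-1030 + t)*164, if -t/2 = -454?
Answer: -3717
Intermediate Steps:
Q = -23725 (Q = -1 + (⅓)*(-71172) = -1 - 23724 = -23725)
t = 908 (t = -2*(-454) = 908)
Q - (-1030 + t)*164 = -23725 - (-1030 + 908)*164 = -23725 - (-122)*164 = -23725 - 1*(-20008) = -23725 + 20008 = -3717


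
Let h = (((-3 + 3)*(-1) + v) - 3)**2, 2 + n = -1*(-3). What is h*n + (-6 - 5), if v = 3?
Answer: -11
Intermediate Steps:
n = 1 (n = -2 - 1*(-3) = -2 + 3 = 1)
h = 0 (h = (((-3 + 3)*(-1) + 3) - 3)**2 = ((0*(-1) + 3) - 3)**2 = ((0 + 3) - 3)**2 = (3 - 3)**2 = 0**2 = 0)
h*n + (-6 - 5) = 0*1 + (-6 - 5) = 0 - 11 = -11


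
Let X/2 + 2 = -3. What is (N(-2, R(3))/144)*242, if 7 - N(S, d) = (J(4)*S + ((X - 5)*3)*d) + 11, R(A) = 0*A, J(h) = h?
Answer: 121/18 ≈ 6.7222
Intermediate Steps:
R(A) = 0
X = -10 (X = -4 + 2*(-3) = -4 - 6 = -10)
N(S, d) = -4 - 4*S + 45*d (N(S, d) = 7 - ((4*S + ((-10 - 5)*3)*d) + 11) = 7 - ((4*S + (-15*3)*d) + 11) = 7 - ((4*S - 45*d) + 11) = 7 - ((-45*d + 4*S) + 11) = 7 - (11 - 45*d + 4*S) = 7 + (-11 - 4*S + 45*d) = -4 - 4*S + 45*d)
(N(-2, R(3))/144)*242 = ((-4 - 4*(-2) + 45*0)/144)*242 = ((-4 + 8 + 0)*(1/144))*242 = (4*(1/144))*242 = (1/36)*242 = 121/18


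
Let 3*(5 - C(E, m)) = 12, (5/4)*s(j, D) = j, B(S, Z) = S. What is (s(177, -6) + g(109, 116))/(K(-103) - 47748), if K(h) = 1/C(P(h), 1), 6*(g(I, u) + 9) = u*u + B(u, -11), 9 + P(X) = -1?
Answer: -11973/238735 ≈ -0.050152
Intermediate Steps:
P(X) = -10 (P(X) = -9 - 1 = -10)
s(j, D) = 4*j/5
C(E, m) = 1 (C(E, m) = 5 - ⅓*12 = 5 - 4 = 1)
g(I, u) = -9 + u/6 + u²/6 (g(I, u) = -9 + (u*u + u)/6 = -9 + (u² + u)/6 = -9 + (u + u²)/6 = -9 + (u/6 + u²/6) = -9 + u/6 + u²/6)
K(h) = 1 (K(h) = 1/1 = 1)
(s(177, -6) + g(109, 116))/(K(-103) - 47748) = ((⅘)*177 + (-9 + (⅙)*116 + (⅙)*116²))/(1 - 47748) = (708/5 + (-9 + 58/3 + (⅙)*13456))/(-47747) = (708/5 + (-9 + 58/3 + 6728/3))*(-1/47747) = (708/5 + 2253)*(-1/47747) = (11973/5)*(-1/47747) = -11973/238735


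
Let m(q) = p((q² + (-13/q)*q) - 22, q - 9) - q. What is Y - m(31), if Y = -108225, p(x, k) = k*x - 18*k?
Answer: -128170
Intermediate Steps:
p(x, k) = -18*k + k*x
m(q) = -q + (-53 + q²)*(-9 + q) (m(q) = (q - 9)*(-18 + ((q² + (-13/q)*q) - 22)) - q = (-9 + q)*(-18 + ((q² - 13) - 22)) - q = (-9 + q)*(-18 + ((-13 + q²) - 22)) - q = (-9 + q)*(-18 + (-35 + q²)) - q = (-9 + q)*(-53 + q²) - q = (-53 + q²)*(-9 + q) - q = -q + (-53 + q²)*(-9 + q))
Y - m(31) = -108225 - (-1*31 + (-53 + 31²)*(-9 + 31)) = -108225 - (-31 + (-53 + 961)*22) = -108225 - (-31 + 908*22) = -108225 - (-31 + 19976) = -108225 - 1*19945 = -108225 - 19945 = -128170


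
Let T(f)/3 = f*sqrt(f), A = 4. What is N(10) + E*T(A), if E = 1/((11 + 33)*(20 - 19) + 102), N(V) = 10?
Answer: 742/73 ≈ 10.164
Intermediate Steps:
E = 1/146 (E = 1/(44*1 + 102) = 1/(44 + 102) = 1/146 ≈ 0.0068493)
T(f) = 3*f**(3/2) (T(f) = 3*(f*sqrt(f)) = 3*f**(3/2))
N(10) + E*T(A) = 10 + (3*4**(3/2))/146 = 10 + (3*8)/146 = 10 + (1/146)*24 = 10 + 12/73 = 742/73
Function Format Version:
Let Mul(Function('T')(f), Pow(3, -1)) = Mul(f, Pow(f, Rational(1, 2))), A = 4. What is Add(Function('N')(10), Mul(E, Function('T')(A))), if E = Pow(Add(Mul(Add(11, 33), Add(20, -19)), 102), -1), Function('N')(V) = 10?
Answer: Rational(742, 73) ≈ 10.164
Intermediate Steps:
E = Rational(1, 146) (E = Pow(Add(Mul(44, 1), 102), -1) = Pow(Add(44, 102), -1) = Pow(146, -1) = Rational(1, 146) ≈ 0.0068493)
Function('T')(f) = Mul(3, Pow(f, Rational(3, 2))) (Function('T')(f) = Mul(3, Mul(f, Pow(f, Rational(1, 2)))) = Mul(3, Pow(f, Rational(3, 2))))
Add(Function('N')(10), Mul(E, Function('T')(A))) = Add(10, Mul(Rational(1, 146), Mul(3, Pow(4, Rational(3, 2))))) = Add(10, Mul(Rational(1, 146), Mul(3, 8))) = Add(10, Mul(Rational(1, 146), 24)) = Add(10, Rational(12, 73)) = Rational(742, 73)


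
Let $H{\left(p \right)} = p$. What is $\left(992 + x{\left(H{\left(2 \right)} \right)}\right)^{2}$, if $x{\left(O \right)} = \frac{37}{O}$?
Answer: $\frac{4084441}{4} \approx 1.0211 \cdot 10^{6}$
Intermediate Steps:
$\left(992 + x{\left(H{\left(2 \right)} \right)}\right)^{2} = \left(992 + \frac{37}{2}\right)^{2} = \left(\frac{2021}{2}\right)^{2} = \frac{4084441}{4}$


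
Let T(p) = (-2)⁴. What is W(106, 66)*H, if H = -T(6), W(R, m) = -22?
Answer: 352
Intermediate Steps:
T(p) = 16
H = -16 (H = -1*16 = -16)
W(106, 66)*H = -22*(-16) = 352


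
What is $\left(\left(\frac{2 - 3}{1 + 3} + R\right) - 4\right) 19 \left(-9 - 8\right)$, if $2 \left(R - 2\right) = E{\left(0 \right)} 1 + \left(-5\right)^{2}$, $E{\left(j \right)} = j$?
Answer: $- \frac{13243}{4} \approx -3310.8$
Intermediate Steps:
$R = \frac{29}{2}$ ($R = 2 + \frac{0 \cdot 1 + \left(-5\right)^{2}}{2} = 2 + \frac{0 + 25}{2} = 2 + \frac{1}{2} \cdot 25 = 2 + \frac{25}{2} = \frac{29}{2} \approx 14.5$)
$\left(\left(\frac{2 - 3}{1 + 3} + R\right) - 4\right) 19 \left(-9 - 8\right) = \left(\left(\frac{2 - 3}{1 + 3} + \frac{29}{2}\right) - 4\right) 19 \left(-9 - 8\right) = \left(\left(- \frac{1}{4} + \frac{29}{2}\right) - 4\right) 19 \left(-17\right) = \left(\frac{57}{4} - 4\right) 19 \left(-17\right) = \frac{41}{4} \cdot 19 \left(-17\right) = \frac{779}{4} \left(-17\right) = - \frac{13243}{4}$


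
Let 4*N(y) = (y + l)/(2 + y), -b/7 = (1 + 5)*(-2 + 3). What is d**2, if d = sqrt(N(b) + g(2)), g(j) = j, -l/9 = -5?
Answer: 317/160 ≈ 1.9813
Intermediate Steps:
l = 45 (l = -9*(-5) = 45)
b = -42 (b = -7*(1 + 5)*(-2 + 3) = -42 ≈ -42.000)
N(y) = (45 + y)/(4*(2 + y)) (N(y) = ((y + 45)/(2 + y))/4 = ((45 + y)/(2 + y))/4 = (45 + y)/(4*(2 + y)))
d = sqrt(3170)/40 (d = sqrt((45 - 42)/(4*(2 - 42)) + 2) = sqrt((1/4)*3/(-40) + 2) = sqrt((1/4)*(-1/40)*3 + 2) = sqrt(-3/160 + 2) = sqrt(317/160) = sqrt(3170)/40 ≈ 1.4076)
d**2 = (sqrt(3170)/40)**2 = 317/160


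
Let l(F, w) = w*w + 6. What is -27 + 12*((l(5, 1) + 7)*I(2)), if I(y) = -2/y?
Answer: -195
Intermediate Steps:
l(F, w) = 6 + w**2 (l(F, w) = w**2 + 6 = 6 + w**2)
-27 + 12*((l(5, 1) + 7)*I(2)) = -27 + 12*(((6 + 1**2) + 7)*(-2/2)) = -27 + 12*(((6 + 1) + 7)*(-2*1/2)) = -27 + 12*((7 + 7)*(-1)) = -27 + 12*(14*(-1)) = -27 + 12*(-14) = -27 - 168 = -195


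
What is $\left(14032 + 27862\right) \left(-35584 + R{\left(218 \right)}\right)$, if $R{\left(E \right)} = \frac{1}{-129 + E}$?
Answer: $- \frac{132677250650}{89} \approx -1.4908 \cdot 10^{9}$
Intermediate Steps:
$\left(14032 + 27862\right) \left(-35584 + R{\left(218 \right)}\right) = \left(14032 + 27862\right) \left(-35584 + \frac{1}{-129 + 218}\right) = 41894 \left(-35584 + \frac{1}{89}\right) = 41894 \left(- \frac{3166975}{89}\right) = - \frac{132677250650}{89}$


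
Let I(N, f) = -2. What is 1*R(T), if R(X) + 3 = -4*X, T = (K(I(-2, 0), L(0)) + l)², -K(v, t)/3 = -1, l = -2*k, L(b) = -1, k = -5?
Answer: -679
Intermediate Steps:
l = 10 (l = -2*(-5) = 10)
K(v, t) = 3 (K(v, t) = -3*(-1) = 3)
T = 169 (T = (3 + 10)² = 13² = 169)
R(X) = -3 - 4*X
1*R(T) = 1*(-3 - 4*169) = 1*(-3 - 676) = 1*(-679) = -679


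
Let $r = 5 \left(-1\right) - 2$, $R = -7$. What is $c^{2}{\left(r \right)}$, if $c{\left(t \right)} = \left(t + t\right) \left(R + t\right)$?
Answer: $38416$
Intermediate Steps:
$r = -7$ ($r = -5 - 2 = -7$)
$c{\left(t \right)} = 2 t \left(-7 + t\right)$ ($c{\left(t \right)} = \left(t + t\right) \left(-7 + t\right) = 2 t \left(-7 + t\right)$)
$c^{2}{\left(r \right)} = \left(2 \left(-7\right) \left(-7 - 7\right)\right)^{2} = \left(2 \left(-7\right) \left(-14\right)\right)^{2} = 196^{2} = 38416$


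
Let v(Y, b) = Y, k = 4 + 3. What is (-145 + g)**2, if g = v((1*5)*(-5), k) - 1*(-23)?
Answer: 21609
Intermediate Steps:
k = 7
g = -2 (g = (1*5)*(-5) - 1*(-23) = 5*(-5) + 23 = -25 + 23 = -2)
(-145 + g)**2 = (-145 - 2)**2 = (-147)**2 = 21609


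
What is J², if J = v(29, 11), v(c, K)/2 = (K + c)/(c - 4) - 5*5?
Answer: 54756/25 ≈ 2190.2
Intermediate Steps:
v(c, K) = -50 + 2*(K + c)/(-4 + c) (v(c, K) = 2*((K + c)/(c - 4) - 5*5) = 2*((K + c)/(-4 + c) - 25) = 2*(-25 + (K + c)/(-4 + c)) = -50 + 2*(K + c)/(-4 + c))
J = -234/5 (J = 2*(100 + 11 - 24*29)/(-4 + 29) = 2*(100 + 11 - 696)/25 = 2*(1/25)*(-585) = -234/5 ≈ -46.800)
J² = (-234/5)² = 54756/25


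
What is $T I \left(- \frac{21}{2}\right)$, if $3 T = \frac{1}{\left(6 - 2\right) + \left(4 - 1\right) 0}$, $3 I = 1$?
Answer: $- \frac{7}{24} \approx -0.29167$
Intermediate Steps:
$I = \frac{1}{3}$ ($I = \frac{1}{3} \cdot 1 = \frac{1}{3} \approx 0.33333$)
$T = \frac{1}{12}$ ($T = \frac{1}{3 \left(\left(6 - 2\right) + \left(4 - 1\right) 0\right)} = \frac{1}{3 \left(4 + 3 \cdot 0\right)} = \frac{1}{3 \left(4 + 0\right)} = \frac{1}{3 \cdot 4} = \frac{1}{3} \cdot \frac{1}{4} = \frac{1}{12} \approx 0.083333$)
$T I \left(- \frac{21}{2}\right) = \frac{1}{12} \cdot \frac{1}{3} \left(- \frac{21}{2}\right) = \frac{\left(-21\right) \frac{1}{2}}{36} = \frac{1}{36} \left(- \frac{21}{2}\right) = - \frac{7}{24}$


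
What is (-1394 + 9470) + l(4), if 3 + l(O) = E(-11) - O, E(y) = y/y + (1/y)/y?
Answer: 976471/121 ≈ 8070.0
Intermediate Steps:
E(y) = 1 + y⁻² (E(y) = 1 + 1/(y*y) = 1 + y⁻²)
l(O) = -241/121 - O (l(O) = -3 + ((1 + (-11)⁻²) - O) = -3 + ((1 + 1/121) - O) = -3 + (122/121 - O) = -241/121 - O)
(-1394 + 9470) + l(4) = (-1394 + 9470) + (-241/121 - 1*4) = 8076 + (-241/121 - 4) = 8076 - 725/121 = 976471/121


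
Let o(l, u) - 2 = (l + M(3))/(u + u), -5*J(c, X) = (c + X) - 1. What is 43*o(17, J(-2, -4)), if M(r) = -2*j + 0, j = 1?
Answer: 4429/14 ≈ 316.36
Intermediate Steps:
M(r) = -2 (M(r) = -2*1 + 0 = -2 + 0 = -2)
J(c, X) = ⅕ - X/5 - c/5 (J(c, X) = -((c + X) - 1)/5 = -((X + c) - 1)/5 = -(-1 + X + c)/5 = ⅕ - X/5 - c/5)
o(l, u) = 2 + (-2 + l)/(2*u) (o(l, u) = 2 + (l - 2)/(u + u) = 2 + (-2 + l)/((2*u)) = 2 + (-2 + l)*(1/(2*u)) = 2 + (-2 + l)/(2*u))
43*o(17, J(-2, -4)) = 43*((-2 + 17 + 4*(⅕ - ⅕*(-4) - ⅕*(-2)))/(2*(⅕ - ⅕*(-4) - ⅕*(-2)))) = 43*((-2 + 17 + 4*(⅕ + ⅘ + ⅖))/(2*(⅕ + ⅘ + ⅖))) = 43*((-2 + 17 + 4*(7/5))/(2*(7/5))) = 43*((½)*(5/7)*(-2 + 17 + 28/5)) = 43*((½)*(5/7)*(103/5)) = 43*(103/14) = 4429/14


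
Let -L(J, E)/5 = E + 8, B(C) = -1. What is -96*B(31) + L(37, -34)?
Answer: 226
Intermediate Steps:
L(J, E) = -40 - 5*E (L(J, E) = -5*(E + 8) = -5*(8 + E) = -40 - 5*E)
-96*B(31) + L(37, -34) = -96*(-1) + (-40 - 5*(-34)) = 96 + (-40 + 170) = 96 + 130 = 226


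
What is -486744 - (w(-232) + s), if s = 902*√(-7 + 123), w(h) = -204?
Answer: -486540 - 1804*√29 ≈ -4.9626e+5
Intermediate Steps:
s = 1804*√29 (s = 902*√116 = 902*(2*√29) = 1804*√29 ≈ 9714.8)
-486744 - (w(-232) + s) = -486744 - (-204 + 1804*√29) = -486744 + (204 - 1804*√29) = -486540 - 1804*√29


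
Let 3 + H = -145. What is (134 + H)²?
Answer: 196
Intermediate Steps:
H = -148 (H = -3 - 145 = -148)
(134 + H)² = (134 - 148)² = (-14)² = 196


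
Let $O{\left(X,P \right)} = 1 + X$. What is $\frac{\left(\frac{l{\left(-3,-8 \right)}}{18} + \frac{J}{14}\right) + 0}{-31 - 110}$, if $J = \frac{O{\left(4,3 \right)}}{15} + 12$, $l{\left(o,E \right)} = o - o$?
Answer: $- \frac{37}{5922} \approx -0.0062479$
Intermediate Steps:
$l{\left(o,E \right)} = 0$
$J = \frac{37}{3}$ ($J = \frac{1 + 4}{15} + 12 = 5 \cdot \frac{1}{15} + 12 = \frac{1}{3} + 12 = \frac{37}{3} \approx 12.333$)
$\frac{\left(\frac{l{\left(-3,-8 \right)}}{18} + \frac{J}{14}\right) + 0}{-31 - 110} = \frac{\left(\frac{0}{18} + \frac{37}{3 \cdot 14}\right) + 0}{-31 - 110} = \frac{\left(0 \cdot \frac{1}{18} + \frac{37}{3} \cdot \frac{1}{14}\right) + 0}{-141} = - \frac{\left(0 + \frac{37}{42}\right) + 0}{141} = - \frac{\frac{37}{42} + 0}{141} = \left(- \frac{1}{141}\right) \frac{37}{42} = - \frac{37}{5922}$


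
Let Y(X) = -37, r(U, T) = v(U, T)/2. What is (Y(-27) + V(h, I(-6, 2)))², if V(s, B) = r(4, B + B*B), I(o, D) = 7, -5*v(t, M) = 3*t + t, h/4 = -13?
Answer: 37249/25 ≈ 1490.0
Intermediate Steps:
h = -52 (h = 4*(-13) = -52)
v(t, M) = -4*t/5 (v(t, M) = -(3*t + t)/5 = -4*t/5)
r(U, T) = -2*U/5 (r(U, T) = -4*U/5/2 = -4*U/5*(½) = -2*U/5)
V(s, B) = -8/5 (V(s, B) = -⅖*4 = -8/5)
(Y(-27) + V(h, I(-6, 2)))² = (-37 - 8/5)² = (-193/5)² = 37249/25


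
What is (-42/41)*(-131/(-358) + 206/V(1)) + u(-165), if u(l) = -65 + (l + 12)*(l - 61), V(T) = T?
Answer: 251739448/7339 ≈ 34302.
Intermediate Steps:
u(l) = -65 + (-61 + l)*(12 + l) (u(l) = -65 + (12 + l)*(-61 + l) = -65 + (-61 + l)*(12 + l))
(-42/41)*(-131/(-358) + 206/V(1)) + u(-165) = (-42/41)*(-131/(-358) + 206/1) + (-797 + (-165)² - 49*(-165)) = (-42*1/41)*(-131*(-1/358) + 206*1) + (-797 + 27225 + 8085) = -42*(131/358 + 206)/41 + 34513 = -42/41*73879/358 + 34513 = -1551459/7339 + 34513 = 251739448/7339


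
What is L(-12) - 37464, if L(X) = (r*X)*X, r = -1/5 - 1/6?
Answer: -187584/5 ≈ -37517.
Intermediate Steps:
r = -11/30 (r = -1*⅕ - 1*⅙ = -⅕ - ⅙ = -11/30 ≈ -0.36667)
L(X) = -11*X²/30 (L(X) = (-11*X/30)*X = -11*X²/30)
L(-12) - 37464 = -11/30*(-12)² - 37464 = -11/30*144 - 37464 = -264/5 - 37464 = -187584/5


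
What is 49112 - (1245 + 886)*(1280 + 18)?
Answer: -2716926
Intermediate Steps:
49112 - (1245 + 886)*(1280 + 18) = 49112 - 2131*1298 = 49112 - 1*2766038 = 49112 - 2766038 = -2716926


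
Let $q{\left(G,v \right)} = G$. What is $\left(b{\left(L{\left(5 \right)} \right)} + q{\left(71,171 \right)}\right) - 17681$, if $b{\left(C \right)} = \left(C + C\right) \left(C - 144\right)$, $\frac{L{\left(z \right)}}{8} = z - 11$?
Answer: $822$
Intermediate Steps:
$L{\left(z \right)} = -88 + 8 z$ ($L{\left(z \right)} = 8 \left(z - 11\right) = 8 \left(-11 + z\right) = -88 + 8 z$)
$b{\left(C \right)} = 2 C \left(-144 + C\right)$
$\left(b{\left(L{\left(5 \right)} \right)} + q{\left(71,171 \right)}\right) - 17681 = \left(2 \left(-88 + 8 \cdot 5\right) \left(-144 + \left(-88 + 8 \cdot 5\right)\right) + 71\right) - 17681 = \left(2 \left(-88 + 40\right) \left(-144 + \left(-88 + 40\right)\right) + 71\right) - 17681 = \left(2 \left(-48\right) \left(-144 - 48\right) + 71\right) - 17681 = \left(2 \left(-48\right) \left(-192\right) + 71\right) - 17681 = \left(18432 + 71\right) - 17681 = 18503 - 17681 = 822$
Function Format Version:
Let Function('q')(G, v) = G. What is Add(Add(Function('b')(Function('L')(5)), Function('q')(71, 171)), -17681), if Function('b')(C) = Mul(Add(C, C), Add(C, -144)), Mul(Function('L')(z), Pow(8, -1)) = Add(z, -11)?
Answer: 822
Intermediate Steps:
Function('L')(z) = Add(-88, Mul(8, z)) (Function('L')(z) = Mul(8, Add(z, -11)) = Mul(8, Add(-11, z)) = Add(-88, Mul(8, z)))
Function('b')(C) = Mul(2, C, Add(-144, C)) (Function('b')(C) = Mul(Mul(2, C), Add(-144, C)) = Mul(2, C, Add(-144, C)))
Add(Add(Function('b')(Function('L')(5)), Function('q')(71, 171)), -17681) = Add(Add(Mul(2, Add(-88, Mul(8, 5)), Add(-144, Add(-88, Mul(8, 5)))), 71), -17681) = Add(Add(Mul(2, Add(-88, 40), Add(-144, Add(-88, 40))), 71), -17681) = Add(Add(Mul(2, -48, Add(-144, -48)), 71), -17681) = Add(Add(Mul(2, -48, -192), 71), -17681) = Add(Add(18432, 71), -17681) = Add(18503, -17681) = 822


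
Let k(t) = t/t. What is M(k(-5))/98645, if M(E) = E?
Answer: 1/98645 ≈ 1.0137e-5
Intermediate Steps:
k(t) = 1
M(k(-5))/98645 = 1/98645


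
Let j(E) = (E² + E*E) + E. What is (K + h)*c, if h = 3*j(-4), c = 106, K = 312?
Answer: 41976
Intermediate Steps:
j(E) = E + 2*E² (j(E) = (E² + E²) + E = 2*E² + E = E + 2*E²)
h = 84 (h = 3*(-4*(1 + 2*(-4))) = 3*(-4*(1 - 8)) = 3*(-4*(-7)) = 3*28 = 84)
(K + h)*c = (312 + 84)*106 = 396*106 = 41976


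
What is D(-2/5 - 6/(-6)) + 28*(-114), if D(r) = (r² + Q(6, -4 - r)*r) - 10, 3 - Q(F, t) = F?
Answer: -80086/25 ≈ -3203.4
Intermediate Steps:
Q(F, t) = 3 - F
D(r) = -10 + r² - 3*r (D(r) = (r² + (3 - 1*6)*r) - 10 = (r² + (3 - 6)*r) - 10 = (r² - 3*r) - 10 = -10 + r² - 3*r)
D(-2/5 - 6/(-6)) + 28*(-114) = (-10 + (-2/5 - 6/(-6))² - 3*(-2/5 - 6/(-6))) + 28*(-114) = (-10 + (-2*⅕ - 6*(-⅙))² - 3*(-2*⅕ - 6*(-⅙))) - 3192 = (-10 + (-⅖ + 1)² - 3*(-⅖ + 1)) - 3192 = (-10 + (⅗)² - 3*⅗) - 3192 = (-10 + 9/25 - 9/5) - 3192 = -286/25 - 3192 = -80086/25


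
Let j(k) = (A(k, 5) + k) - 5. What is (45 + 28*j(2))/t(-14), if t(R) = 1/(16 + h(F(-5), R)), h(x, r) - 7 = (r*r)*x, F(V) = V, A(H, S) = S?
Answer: -96657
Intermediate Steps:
j(k) = k (j(k) = (5 + k) - 5 = k)
h(x, r) = 7 + x*r**2 (h(x, r) = 7 + (r*r)*x = 7 + r**2*x = 7 + x*r**2)
t(R) = 1/(23 - 5*R**2) (t(R) = 1/(16 + (7 - 5*R**2)) = 1/(23 - 5*R**2))
(45 + 28*j(2))/t(-14) = (45 + 28*2)/((-1/(-23 + 5*(-14)**2))) = (45 + 56)/((-1/(-23 + 5*196))) = 101/((-1/(-23 + 980))) = 101/((-1/957)) = 101/((-1*1/957)) = 101/(-1/957) = 101*(-957) = -96657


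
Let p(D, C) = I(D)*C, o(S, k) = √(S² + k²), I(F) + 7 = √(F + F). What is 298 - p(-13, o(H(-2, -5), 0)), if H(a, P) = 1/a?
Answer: 603/2 - I*√26/2 ≈ 301.5 - 2.5495*I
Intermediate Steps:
I(F) = -7 + √2*√F (I(F) = -7 + √(F + F) = -7 + √(2*F) = -7 + √2*√F)
p(D, C) = C*(-7 + √2*√D) (p(D, C) = (-7 + √2*√D)*C = C*(-7 + √2*√D))
298 - p(-13, o(H(-2, -5), 0)) = 298 - √((1/(-2))² + 0²)*(-7 + √2*√(-13)) = 298 - √((-½)² + 0)*(-7 + √2*(I*√13)) = 298 - √(¼ + 0)*(-7 + I*√26) = 298 - √(¼)*(-7 + I*√26) = 298 - (-7 + I*√26)/2 = 298 - (-7/2 + I*√26/2) = 298 + (7/2 - I*√26/2) = 603/2 - I*√26/2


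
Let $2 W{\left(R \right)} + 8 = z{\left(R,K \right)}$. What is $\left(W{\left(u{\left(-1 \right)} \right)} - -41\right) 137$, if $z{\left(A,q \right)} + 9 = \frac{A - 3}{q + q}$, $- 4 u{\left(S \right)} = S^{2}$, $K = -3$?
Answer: $\frac{215501}{48} \approx 4489.6$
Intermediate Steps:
$u{\left(S \right)} = - \frac{S^{2}}{4}$
$z{\left(A,q \right)} = -9 + \frac{-3 + A}{2 q}$ ($z{\left(A,q \right)} = -9 + \frac{A - 3}{q + q} = -9 + \frac{-3 + A}{2 q}$)
$W{\left(R \right)} = - \frac{33}{4} - \frac{R}{12}$ ($W{\left(R \right)} = -4 + \frac{\frac{1}{2} \frac{1}{-3} \left(-3 + R - -54\right)}{2} = -4 + \frac{\frac{1}{2} \left(- \frac{1}{3}\right) \left(-3 + R + 54\right)}{2} = -4 + \frac{\frac{1}{2} \left(- \frac{1}{3}\right) \left(51 + R\right)}{2} = -4 + \frac{- \frac{17}{2} - \frac{R}{6}}{2} = -4 - \left(\frac{17}{4} + \frac{R}{12}\right) = - \frac{33}{4} - \frac{R}{12}$)
$\left(W{\left(u{\left(-1 \right)} \right)} - -41\right) 137 = \left(\left(- \frac{33}{4} - \frac{\left(- \frac{1}{4}\right) \left(-1\right)^{2}}{12}\right) - -41\right) 137 = \left(\left(- \frac{33}{4} - \frac{\left(- \frac{1}{4}\right) 1}{12}\right) + \left(-1 + 42\right)\right) 137 = \left(\left(- \frac{33}{4} - - \frac{1}{48}\right) + 41\right) 137 = \left(\left(- \frac{33}{4} + \frac{1}{48}\right) + 41\right) 137 = \left(- \frac{395}{48} + 41\right) 137 = \frac{1573}{48} \cdot 137 = \frac{215501}{48}$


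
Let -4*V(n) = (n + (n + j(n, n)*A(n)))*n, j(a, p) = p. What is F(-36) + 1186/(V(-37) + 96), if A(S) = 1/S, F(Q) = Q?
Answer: -88156/2317 ≈ -38.047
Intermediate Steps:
V(n) = -n*(1 + 2*n)/4 (V(n) = -(n + (n + n/n))*n/4 = -(n + (n + 1))*n/4 = -(n + (1 + n))*n/4 = -(1 + 2*n)*n/4 = -n*(1 + 2*n)/4)
F(-36) + 1186/(V(-37) + 96) = -36 + 1186/(-¼*(-37)*(1 + 2*(-37)) + 96) = -36 + 1186/(-¼*(-37)*(1 - 74) + 96) = -36 + 1186/(-¼*(-37)*(-73) + 96) = -36 + 1186/(-2701/4 + 96) = -36 + 1186/(-2317/4) = -36 + 1186*(-4/2317) = -36 - 4744/2317 = -88156/2317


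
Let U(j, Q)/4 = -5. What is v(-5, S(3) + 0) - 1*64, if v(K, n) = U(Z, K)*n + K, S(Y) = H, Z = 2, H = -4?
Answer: 11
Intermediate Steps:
U(j, Q) = -20 (U(j, Q) = 4*(-5) = -20)
S(Y) = -4
v(K, n) = K - 20*n (v(K, n) = -20*n + K = K - 20*n)
v(-5, S(3) + 0) - 1*64 = (-5 - 20*(-4 + 0)) - 1*64 = (-5 - 20*(-4)) - 64 = (-5 + 80) - 64 = 75 - 64 = 11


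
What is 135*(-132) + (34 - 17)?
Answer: -17803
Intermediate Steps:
135*(-132) + (34 - 17) = -17820 + 17 = -17803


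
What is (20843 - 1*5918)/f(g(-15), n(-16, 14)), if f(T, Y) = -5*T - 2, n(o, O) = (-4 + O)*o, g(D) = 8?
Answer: -4975/14 ≈ -355.36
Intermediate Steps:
n(o, O) = o*(-4 + O)
f(T, Y) = -2 - 5*T
(20843 - 1*5918)/f(g(-15), n(-16, 14)) = (20843 - 1*5918)/(-2 - 5*8) = (20843 - 5918)/(-2 - 40) = 14925/(-42) = 14925*(-1/42) = -4975/14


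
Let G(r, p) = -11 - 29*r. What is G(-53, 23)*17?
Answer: 25942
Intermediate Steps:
G(-53, 23)*17 = (-11 - 29*(-53))*17 = (-11 + 1537)*17 = 1526*17 = 25942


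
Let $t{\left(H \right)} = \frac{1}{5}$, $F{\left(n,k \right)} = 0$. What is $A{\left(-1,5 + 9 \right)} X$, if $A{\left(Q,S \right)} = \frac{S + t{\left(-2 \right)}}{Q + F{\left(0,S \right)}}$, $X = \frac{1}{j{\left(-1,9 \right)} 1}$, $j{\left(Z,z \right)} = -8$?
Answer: $\frac{71}{40} \approx 1.775$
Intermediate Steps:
$t{\left(H \right)} = \frac{1}{5}$
$X = - \frac{1}{8}$ ($X = \frac{1}{\left(-8\right) 1} = \frac{1}{-8} = - \frac{1}{8} \approx -0.125$)
$A{\left(Q,S \right)} = \frac{\frac{1}{5} + S}{Q}$ ($A{\left(Q,S \right)} = \frac{S + \frac{1}{5}}{Q + 0} = \frac{\frac{1}{5} + S}{Q}$)
$A{\left(-1,5 + 9 \right)} X = \frac{\frac{1}{5} + \left(5 + 9\right)}{-1} \left(- \frac{1}{8}\right) = - (\frac{1}{5} + 14) \left(- \frac{1}{8}\right) = \left(-1\right) \frac{71}{5} \left(- \frac{1}{8}\right) = \left(- \frac{71}{5}\right) \left(- \frac{1}{8}\right) = \frac{71}{40}$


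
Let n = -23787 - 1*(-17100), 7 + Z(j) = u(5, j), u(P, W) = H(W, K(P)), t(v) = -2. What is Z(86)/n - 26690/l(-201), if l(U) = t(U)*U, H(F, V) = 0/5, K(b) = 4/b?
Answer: -29745536/448029 ≈ -66.392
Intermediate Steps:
H(F, V) = 0 (H(F, V) = 0*(⅕) = 0)
u(P, W) = 0
Z(j) = -7 (Z(j) = -7 + 0 = -7)
l(U) = -2*U
n = -6687 (n = -23787 + 17100 = -6687)
Z(86)/n - 26690/l(-201) = -7/(-6687) - 26690/((-2*(-201))) = -7*(-1/6687) - 26690/402 = 7/6687 - 26690*1/402 = 7/6687 - 13345/201 = -29745536/448029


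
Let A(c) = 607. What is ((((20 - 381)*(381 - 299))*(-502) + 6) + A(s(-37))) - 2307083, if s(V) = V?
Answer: 12553734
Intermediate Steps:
((((20 - 381)*(381 - 299))*(-502) + 6) + A(s(-37))) - 2307083 = ((((20 - 381)*(381 - 299))*(-502) + 6) + 607) - 2307083 = ((-361*82*(-502) + 6) + 607) - 2307083 = ((-29602*(-502) + 6) + 607) - 2307083 = ((14860204 + 6) + 607) - 2307083 = (14860210 + 607) - 2307083 = 14860817 - 2307083 = 12553734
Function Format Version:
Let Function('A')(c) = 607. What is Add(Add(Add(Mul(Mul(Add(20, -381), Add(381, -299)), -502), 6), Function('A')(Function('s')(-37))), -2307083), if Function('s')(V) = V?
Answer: 12553734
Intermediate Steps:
Add(Add(Add(Mul(Mul(Add(20, -381), Add(381, -299)), -502), 6), Function('A')(Function('s')(-37))), -2307083) = Add(Add(Add(Mul(Mul(Add(20, -381), Add(381, -299)), -502), 6), 607), -2307083) = Add(Add(Add(Mul(Mul(-361, 82), -502), 6), 607), -2307083) = Add(Add(Add(Mul(-29602, -502), 6), 607), -2307083) = Add(Add(Add(14860204, 6), 607), -2307083) = Add(Add(14860210, 607), -2307083) = Add(14860817, -2307083) = 12553734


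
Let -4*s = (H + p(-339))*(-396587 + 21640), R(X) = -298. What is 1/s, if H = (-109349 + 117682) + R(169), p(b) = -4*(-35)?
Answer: 4/3065191725 ≈ 1.3050e-9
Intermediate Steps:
p(b) = 140
H = 8035 (H = (-109349 + 117682) - 298 = 8333 - 298 = 8035)
s = 3065191725/4 (s = -(8035 + 140)*(-396587 + 21640)/4 = -8175*(-374947)/4 = -¼*(-3065191725) = 3065191725/4 ≈ 7.6630e+8)
1/s = 1/(3065191725/4) = 4/3065191725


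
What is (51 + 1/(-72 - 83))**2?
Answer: 62473216/24025 ≈ 2600.3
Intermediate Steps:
(51 + 1/(-72 - 83))**2 = (51 + 1/(-155))**2 = (51 - 1/155)**2 = (7904/155)**2 = 62473216/24025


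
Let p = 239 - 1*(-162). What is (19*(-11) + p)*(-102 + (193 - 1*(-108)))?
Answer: 38208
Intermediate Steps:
p = 401 (p = 239 + 162 = 401)
(19*(-11) + p)*(-102 + (193 - 1*(-108))) = (19*(-11) + 401)*(-102 + (193 - 1*(-108))) = (-209 + 401)*(-102 + (193 + 108)) = 192*(-102 + 301) = 192*199 = 38208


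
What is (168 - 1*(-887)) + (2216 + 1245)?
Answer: 4516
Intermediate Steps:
(168 - 1*(-887)) + (2216 + 1245) = (168 + 887) + 3461 = 1055 + 3461 = 4516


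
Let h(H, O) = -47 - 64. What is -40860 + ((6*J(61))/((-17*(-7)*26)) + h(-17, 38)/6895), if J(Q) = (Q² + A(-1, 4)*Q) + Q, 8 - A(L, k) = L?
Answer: -62249490126/1523795 ≈ -40852.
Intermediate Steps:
A(L, k) = 8 - L
J(Q) = Q² + 10*Q (J(Q) = (Q² + (8 - 1*(-1))*Q) + Q = (Q² + (8 + 1)*Q) + Q = (Q² + 9*Q) + Q = Q² + 10*Q)
h(H, O) = -111
-40860 + ((6*J(61))/((-17*(-7)*26)) + h(-17, 38)/6895) = -40860 + ((6*(61*(10 + 61)))/((-17*(-7)*26)) - 111/6895) = -40860 + ((6*(61*71))/((119*26)) - 111*1/6895) = -40860 + ((6*4331)/3094 - 111/6895) = -40860 + (25986*(1/3094) - 111/6895) = -40860 + (12993/1547 - 111/6895) = -40860 + 12773574/1523795 = -62249490126/1523795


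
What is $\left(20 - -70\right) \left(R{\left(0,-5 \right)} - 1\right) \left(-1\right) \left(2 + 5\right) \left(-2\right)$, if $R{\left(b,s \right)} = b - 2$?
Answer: $-3780$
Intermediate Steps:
$R{\left(b,s \right)} = -2 + b$ ($R{\left(b,s \right)} = b - 2 = -2 + b$)
$\left(20 - -70\right) \left(R{\left(0,-5 \right)} - 1\right) \left(-1\right) \left(2 + 5\right) \left(-2\right) = \left(20 - -70\right) \left(\left(-2 + 0\right) - 1\right) \left(-1\right) \left(2 + 5\right) \left(-2\right) = \left(20 + 70\right) \left(-2 - 1\right) \left(-1\right) 7 \left(-2\right) = 90 \left(\left(-3\right) \left(-1\right)\right) \left(-14\right) = 90 \cdot 3 \left(-14\right) = 270 \left(-14\right) = -3780$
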